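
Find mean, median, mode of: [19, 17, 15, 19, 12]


Sorted: [12, 15, 17, 19, 19]
Mean = 82/5
Median = 17
Freq: {19: 2, 17: 1, 15: 1, 12: 1}
Mode: [19]

Mean=82/5, Median=17, Mode=19


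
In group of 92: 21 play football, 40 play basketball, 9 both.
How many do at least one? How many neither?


|A∪B| = 21+40-9 = 52
Neither = 92-52 = 40

At least one: 52; Neither: 40


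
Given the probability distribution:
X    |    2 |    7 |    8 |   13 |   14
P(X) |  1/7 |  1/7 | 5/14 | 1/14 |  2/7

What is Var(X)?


E[X] = 127/14
E[X²] = 197/2
Var(X) = E[X²] - (E[X])² = 197/2 - 16129/196 = 3177/196

Var(X) = 3177/196 ≈ 16.2092


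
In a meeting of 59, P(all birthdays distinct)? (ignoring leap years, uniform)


P(all different) = Π(365-i)/365 for i=0..58
= (365/365)×(364/365)×...×(307/365)
= 0.007011

P ≈ 0.0070 ≈ 0.70%


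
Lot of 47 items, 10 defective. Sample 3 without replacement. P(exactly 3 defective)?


Hypergeometric: C(10,3)×C(37,0)/C(47,3)
= 120×1/16215 = 8/1081

P(X=3) = 8/1081 ≈ 0.74%


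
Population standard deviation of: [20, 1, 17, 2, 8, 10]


Mean = 58/6 = 29/3
  (20-29/3)²=961/9
  (1-29/3)²=676/9
  (17-29/3)²=484/9
  (2-29/3)²=529/9
  (8-29/3)²=25/9
  (10-29/3)²=1/9
Σ(x-μ)² = 892/3
σ² = (892/3)/6 = 446/9

σ = √(446/9) ≈ 7.0396


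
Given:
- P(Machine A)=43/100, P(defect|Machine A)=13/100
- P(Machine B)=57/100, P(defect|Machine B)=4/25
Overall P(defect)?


P(B) = Σ P(B|Aᵢ)×P(Aᵢ)
  13/100×43/100 = 559/10000
  4/25×57/100 = 57/625
Sum = 1471/10000

P(defect) = 1471/10000 ≈ 14.71%


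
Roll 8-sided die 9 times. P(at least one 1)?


P(no 1)^9 = (7/8)^9 = 40353607/134217728
P(≥1) = 1 - 40353607/134217728 = 93864121/134217728

P = 93864121/134217728 ≈ 69.93%


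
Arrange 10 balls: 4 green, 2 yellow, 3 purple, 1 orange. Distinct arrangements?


10!/(4!×2!×3!×1!) = 12600

12600


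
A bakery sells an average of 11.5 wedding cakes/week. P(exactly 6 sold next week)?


Poisson(λ=11.5): P(X=6) = e^(-λ)×λ^k/k!
= e^(-11.5) × 11.5^6 / 6!
≈ 1.01300936e-05 × 2313060.76562 / 720 ≈ 0.032544

P(X=6) ≈ 0.032544 ≈ 3.25%


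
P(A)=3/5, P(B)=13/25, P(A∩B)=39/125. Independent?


P(A)×P(B) = 39/125
P(A∩B) = 39/125
Equal ✓ → Independent

Yes, independent


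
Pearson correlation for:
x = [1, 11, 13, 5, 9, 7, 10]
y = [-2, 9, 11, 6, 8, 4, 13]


n=7, Σx=56, Σy=49, Σxy=500, Σx²=546, Σy²=491
r = (7×500 - 56×49)/√((7×546 - 56²)(7×491 - 49²))
= 756/√(686×1036) = 756/√710696 ≈ 756/843.0279 ≈ 0.8968

r ≈ 0.8968


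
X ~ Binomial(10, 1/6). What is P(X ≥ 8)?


P(X ≥ 8) = Σ P(X=i) for i=8..10
P(X=8) = 125/6718464
P(X=9) = 25/30233088
P(X=10) = 1/60466176
Sum = 49/2519424

P(X ≥ 8) = 49/2519424 ≈ 0.00%


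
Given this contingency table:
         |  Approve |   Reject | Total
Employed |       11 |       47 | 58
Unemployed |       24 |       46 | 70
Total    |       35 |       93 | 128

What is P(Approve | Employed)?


P(Approve | Employed) = 11/(11+47) = 11/58

P(Approve|Employed) = 11/58 ≈ 18.97%


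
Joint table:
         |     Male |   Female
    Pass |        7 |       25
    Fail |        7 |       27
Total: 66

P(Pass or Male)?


P(Pass∨Male) = P(Pass) + P(Male) - P(Pass∧Male)
= (32 + 14 - 7)/66 = 39/66 = 13/22

P = 13/22 ≈ 59.09%


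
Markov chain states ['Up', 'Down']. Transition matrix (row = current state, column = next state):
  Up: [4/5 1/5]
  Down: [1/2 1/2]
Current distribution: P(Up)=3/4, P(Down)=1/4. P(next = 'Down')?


P(next=Down) = Σᵢ P(now=i)×P(i→Down)
= 3/4×1/5 + 1/4×1/2
= 3/20 + 1/8 = 11/40

P = 11/40 ≈ 0.2750


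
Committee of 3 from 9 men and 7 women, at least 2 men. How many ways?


Count by #men:
  2M,1W: C(9,2)×C(7,1)=252
  3M,0W: C(9,3)×C(7,0)=84
Total = 336

336


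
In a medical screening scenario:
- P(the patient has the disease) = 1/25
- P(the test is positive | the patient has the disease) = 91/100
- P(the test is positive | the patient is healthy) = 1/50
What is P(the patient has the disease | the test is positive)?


Using Bayes' theorem:
P(A|B) = P(B|A)·P(A) / P(B)

P(the test is positive) = 91/100 × 1/25 + 1/50 × 24/25
= 91/2500 + 12/625 = 139/2500

P(the patient has the disease|the test is positive) = (91/2500) / (139/2500) = 91/139

P(the patient has the disease|the test is positive) = 91/139 ≈ 65.47%


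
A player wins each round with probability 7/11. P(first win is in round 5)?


Geometric: P(X=5) = (1-p)^(k-1)×p = (4/11)^4×7/11 = 1792/161051

P(X=5) = 1792/161051 ≈ 1.11%


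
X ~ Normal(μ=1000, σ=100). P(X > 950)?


z = (950-1000)/100 = -0.5
P(X > 950) = 1 - P(Z ≤ -0.5) = 1 - 0.3085 = 0.6915

P(X > 950) ≈ 0.6915


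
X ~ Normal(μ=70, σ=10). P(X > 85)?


z = (85-70)/10 = 1.5
P(X > 85) = 1 - P(Z ≤ 1.5) = 1 - 0.9332 = 0.0668

P(X > 85) ≈ 0.0668


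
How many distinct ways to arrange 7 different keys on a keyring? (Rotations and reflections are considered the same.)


Free circular arrangements: rotations and reflections both identified.
(n-1)!/2 = 6!/2 = 720/2 = 360

360


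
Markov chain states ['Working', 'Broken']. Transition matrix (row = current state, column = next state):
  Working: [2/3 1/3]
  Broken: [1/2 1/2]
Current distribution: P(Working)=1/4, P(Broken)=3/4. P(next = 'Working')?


P(next=Working) = Σᵢ P(now=i)×P(i→Working)
= 1/4×2/3 + 3/4×1/2
= 1/6 + 3/8 = 13/24

P = 13/24 ≈ 0.5417


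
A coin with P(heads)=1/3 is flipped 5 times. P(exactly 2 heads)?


Binomial: P(X=2) = C(5,2)×p^2×(1-p)^3
= 10 × 1/9 × 8/27 = 80/243

P(X=2) = 80/243 ≈ 32.92%


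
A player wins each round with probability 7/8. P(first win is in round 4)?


Geometric: P(X=4) = (1-p)^(k-1)×p = (1/8)^3×7/8 = 7/4096

P(X=4) = 7/4096 ≈ 0.17%


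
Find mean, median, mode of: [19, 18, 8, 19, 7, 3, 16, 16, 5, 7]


Sorted: [3, 5, 7, 7, 8, 16, 16, 18, 19, 19]
Mean = 118/10 = 59/5
Median = 12
Freq: {19: 2, 18: 1, 8: 1, 7: 2, 3: 1, 16: 2, 5: 1}
Mode: [7, 16, 19]

Mean=59/5, Median=12, Mode=[7, 16, 19]


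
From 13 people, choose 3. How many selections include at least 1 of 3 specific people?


Complement: C(13,3) - C(10,3) = 286 - 120 = 166

166


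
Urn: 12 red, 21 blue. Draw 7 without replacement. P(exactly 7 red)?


Hypergeometric: C(12,7)×C(21,0)/C(33,7)
= 792×1/4272048 = 1/5394

P(X=7) = 1/5394 ≈ 0.02%


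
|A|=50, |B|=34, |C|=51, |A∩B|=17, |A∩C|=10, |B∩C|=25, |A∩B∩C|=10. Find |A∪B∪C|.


|A∪B∪C| = 50+34+51-17-10-25+10 = 93

|A∪B∪C| = 93


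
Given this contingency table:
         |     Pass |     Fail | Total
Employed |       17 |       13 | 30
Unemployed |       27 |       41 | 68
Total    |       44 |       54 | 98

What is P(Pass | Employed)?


P(Pass | Employed) = 17/(17+13) = 17/30

P(Pass|Employed) = 17/30 ≈ 56.67%


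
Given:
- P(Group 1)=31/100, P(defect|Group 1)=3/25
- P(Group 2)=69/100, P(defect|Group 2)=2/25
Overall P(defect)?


P(B) = Σ P(B|Aᵢ)×P(Aᵢ)
  3/25×31/100 = 93/2500
  2/25×69/100 = 69/1250
Sum = 231/2500

P(defect) = 231/2500 ≈ 9.24%


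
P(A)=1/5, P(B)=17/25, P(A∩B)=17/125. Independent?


P(A)×P(B) = 17/125
P(A∩B) = 17/125
Equal ✓ → Independent

Yes, independent


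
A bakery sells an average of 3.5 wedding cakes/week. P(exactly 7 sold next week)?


Poisson(λ=3.5): P(X=7) = e^(-λ)×λ^k/k!
= e^(-3.5) × 3.5^7 / 7!
≈ 0.03019738342 × 6433.9296875 / 5040 ≈ 0.038549

P(X=7) ≈ 0.038549 ≈ 3.85%


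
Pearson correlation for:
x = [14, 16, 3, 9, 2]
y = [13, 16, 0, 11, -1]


n=5, Σx=44, Σy=39, Σxy=535, Σx²=546, Σy²=547
r = (5×535 - 44×39)/√((5×546 - 44²)(5×547 - 39²))
= 959/√(794×1214) = 959/√963916 ≈ 959/981.7922 ≈ 0.9768

r ≈ 0.9768


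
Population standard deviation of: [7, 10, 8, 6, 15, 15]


Mean = 61/6
  (7-61/6)²=361/36
  (10-61/6)²=1/36
  (8-61/6)²=169/36
  (6-61/6)²=625/36
  (15-61/6)²=841/36
  (15-61/6)²=841/36
Σ(x-μ)² = 473/6
σ² = (473/6)/6 = 473/36

σ = √(473/36) ≈ 3.6248


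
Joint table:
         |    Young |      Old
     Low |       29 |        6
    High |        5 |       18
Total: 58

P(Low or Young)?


P(Low∨Young) = P(Low) + P(Young) - P(Low∧Young)
= (35 + 34 - 29)/58 = 40/58 = 20/29

P = 20/29 ≈ 68.97%


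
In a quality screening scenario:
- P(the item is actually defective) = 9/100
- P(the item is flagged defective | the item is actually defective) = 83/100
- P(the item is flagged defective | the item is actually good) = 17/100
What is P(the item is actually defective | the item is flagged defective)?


Using Bayes' theorem:
P(A|B) = P(B|A)·P(A) / P(B)

P(the item is flagged defective) = 83/100 × 9/100 + 17/100 × 91/100
= 747/10000 + 1547/10000 = 1147/5000

P(the item is actually defective|the item is flagged defective) = (747/10000) / (1147/5000) = 747/2294

P(the item is actually defective|the item is flagged defective) = 747/2294 ≈ 32.56%


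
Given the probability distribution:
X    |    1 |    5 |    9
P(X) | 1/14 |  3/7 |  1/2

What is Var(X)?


E[X] = 47/7
E[X²] = 359/7
Var(X) = E[X²] - (E[X])² = 359/7 - 2209/49 = 304/49

Var(X) = 304/49 ≈ 6.2041


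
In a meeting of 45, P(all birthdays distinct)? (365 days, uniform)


P(all different) = Π(365-i)/365 for i=0..44
= (365/365)×(364/365)×...×(321/365)
= 0.059024

P ≈ 0.0590 ≈ 5.90%


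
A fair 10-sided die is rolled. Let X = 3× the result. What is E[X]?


E[die] = (1+10)/2 = 11/2
E[X] = 3 × 11/2 = 33/2

E[X] = 33/2


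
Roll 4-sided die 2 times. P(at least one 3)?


P(no 3)^2 = (3/4)^2 = 9/16
P(≥1) = 1 - 9/16 = 7/16

P = 7/16 ≈ 43.75%


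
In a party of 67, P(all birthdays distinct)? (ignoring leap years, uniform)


P(all different) = Π(365-i)/365 for i=0..66
= (365/365)×(364/365)×...×(299/365)
= 0.001560

P ≈ 0.0016 ≈ 0.16%


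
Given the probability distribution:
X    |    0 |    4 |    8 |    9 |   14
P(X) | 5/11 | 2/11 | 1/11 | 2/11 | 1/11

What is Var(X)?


E[X] = 48/11
E[X²] = 454/11
Var(X) = E[X²] - (E[X])² = 454/11 - 2304/121 = 2690/121

Var(X) = 2690/121 ≈ 22.2314


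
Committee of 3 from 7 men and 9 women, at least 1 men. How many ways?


Count by #men:
  1M,2W: C(7,1)×C(9,2)=252
  2M,1W: C(7,2)×C(9,1)=189
  3M,0W: C(7,3)×C(9,0)=35
Total = 476

476


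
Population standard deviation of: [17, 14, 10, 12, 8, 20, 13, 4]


Mean = 98/8 = 49/4
  (17-49/4)²=361/16
  (14-49/4)²=49/16
  (10-49/4)²=81/16
  (12-49/4)²=1/16
  (8-49/4)²=289/16
  (20-49/4)²=961/16
  (13-49/4)²=9/16
  (4-49/4)²=1089/16
Σ(x-μ)² = 355/2
σ² = (355/2)/8 = 355/16

σ = √(355/16) ≈ 4.7104


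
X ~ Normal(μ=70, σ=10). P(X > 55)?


z = (55-70)/10 = -1.5
P(X > 55) = 1 - P(Z ≤ -1.5) = 1 - 0.0668 = 0.9332

P(X > 55) ≈ 0.9332


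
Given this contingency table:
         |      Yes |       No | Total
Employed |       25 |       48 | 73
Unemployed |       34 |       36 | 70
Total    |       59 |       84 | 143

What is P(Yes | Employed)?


P(Yes | Employed) = 25/(25+48) = 25/73

P(Yes|Employed) = 25/73 ≈ 34.25%


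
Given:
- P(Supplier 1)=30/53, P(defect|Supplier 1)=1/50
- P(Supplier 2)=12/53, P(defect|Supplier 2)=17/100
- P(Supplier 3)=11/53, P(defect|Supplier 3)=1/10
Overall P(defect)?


P(B) = Σ P(B|Aᵢ)×P(Aᵢ)
  1/50×30/53 = 3/265
  17/100×12/53 = 51/1325
  1/10×11/53 = 11/530
Sum = 187/2650

P(defect) = 187/2650 ≈ 7.06%


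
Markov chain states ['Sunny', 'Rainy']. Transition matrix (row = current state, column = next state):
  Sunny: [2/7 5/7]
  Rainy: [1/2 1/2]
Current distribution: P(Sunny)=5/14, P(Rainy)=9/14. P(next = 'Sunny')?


P(next=Sunny) = Σᵢ P(now=i)×P(i→Sunny)
= 5/14×2/7 + 9/14×1/2
= 5/49 + 9/28 = 83/196

P = 83/196 ≈ 0.4235


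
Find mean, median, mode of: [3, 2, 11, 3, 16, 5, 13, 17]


Sorted: [2, 3, 3, 5, 11, 13, 16, 17]
Mean = 70/8 = 35/4
Median = 8
Freq: {3: 2, 2: 1, 11: 1, 16: 1, 5: 1, 13: 1, 17: 1}
Mode: [3]

Mean=35/4, Median=8, Mode=3


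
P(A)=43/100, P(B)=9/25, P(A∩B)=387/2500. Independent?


P(A)×P(B) = 387/2500
P(A∩B) = 387/2500
Equal ✓ → Independent

Yes, independent


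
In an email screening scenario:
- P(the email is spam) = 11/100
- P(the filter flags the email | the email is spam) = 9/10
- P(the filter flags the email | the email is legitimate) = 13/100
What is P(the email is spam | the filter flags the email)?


Using Bayes' theorem:
P(A|B) = P(B|A)·P(A) / P(B)

P(the filter flags the email) = 9/10 × 11/100 + 13/100 × 89/100
= 99/1000 + 1157/10000 = 2147/10000

P(the email is spam|the filter flags the email) = (99/1000) / (2147/10000) = 990/2147

P(the email is spam|the filter flags the email) = 990/2147 ≈ 46.11%


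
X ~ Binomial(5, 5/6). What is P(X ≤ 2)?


P(X ≤ 2) = Σ P(X=i) for i=0..2
P(X=0) = 1/7776
P(X=1) = 25/7776
P(X=2) = 125/3888
Sum = 23/648

P(X ≤ 2) = 23/648 ≈ 3.55%


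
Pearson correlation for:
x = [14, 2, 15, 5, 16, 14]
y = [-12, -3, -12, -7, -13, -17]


n=6, Σx=66, Σy=-64, Σxy=-835, Σx²=902, Σy²=804
r = (6×(-835) - 66×(-64))/√((6×902 - 66²)(6×804 - (-64)²))
= -786/√(1056×728) = -786/√768768 ≈ -786/876.7942 ≈ -0.8964

r ≈ -0.8964


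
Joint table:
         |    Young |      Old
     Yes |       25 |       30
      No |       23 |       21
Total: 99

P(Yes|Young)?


P(Yes|Young) = 25/(25+23) = 25/48

P = 25/48 ≈ 52.08%


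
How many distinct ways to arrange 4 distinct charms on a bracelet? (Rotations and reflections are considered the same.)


Free circular arrangements: rotations and reflections both identified.
(n-1)!/2 = 3!/2 = 6/2 = 3

3


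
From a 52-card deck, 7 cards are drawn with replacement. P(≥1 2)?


P(not a 2) = 48/52 = 12/13
P(none in 7 draws) = (12/13)^7 = 35831808/62748517
P(≥1 2) = 1 - 35831808/62748517 = 26916709/62748517

P = 26916709/62748517 ≈ 42.90%


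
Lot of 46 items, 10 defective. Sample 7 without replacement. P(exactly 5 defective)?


Hypergeometric: C(10,5)×C(36,2)/C(46,7)
= 252×630/53524680 = 1323/446039

P(X=5) = 1323/446039 ≈ 0.30%


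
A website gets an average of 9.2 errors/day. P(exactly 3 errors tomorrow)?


Poisson(λ=9.2): P(X=3) = e^(-λ)×λ^k/k!
= e^(-9.2) × 9.2^3 / 3!
≈ 0.0001010394018 × 778.688 / 6 ≈ 0.013113

P(X=3) ≈ 0.013113 ≈ 1.31%


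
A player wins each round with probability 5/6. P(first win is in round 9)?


Geometric: P(X=9) = (1-p)^(k-1)×p = (1/6)^8×5/6 = 5/10077696

P(X=9) = 5/10077696 ≈ 0.00%


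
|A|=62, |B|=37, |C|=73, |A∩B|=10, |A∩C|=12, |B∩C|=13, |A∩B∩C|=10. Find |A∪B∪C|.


|A∪B∪C| = 62+37+73-10-12-13+10 = 147

|A∪B∪C| = 147


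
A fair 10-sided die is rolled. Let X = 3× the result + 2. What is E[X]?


E[die] = (1+10)/2 = 11/2
E[X] = 3×11/2 + 2 = 37/2

E[X] = 37/2


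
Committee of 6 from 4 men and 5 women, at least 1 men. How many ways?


Count by #men:
  1M,5W: C(4,1)×C(5,5)=4
  2M,4W: C(4,2)×C(5,4)=30
  3M,3W: C(4,3)×C(5,3)=40
  4M,2W: C(4,4)×C(5,2)=10
Total = 84

84


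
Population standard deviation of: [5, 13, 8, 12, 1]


Mean = 39/5
  (5-39/5)²=196/25
  (13-39/5)²=676/25
  (8-39/5)²=1/25
  (12-39/5)²=441/25
  (1-39/5)²=1156/25
Σ(x-μ)² = 494/5
σ² = (494/5)/5 = 494/25

σ = √(494/25) ≈ 4.4452


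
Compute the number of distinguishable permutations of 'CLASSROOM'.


Letters: 9, freq: {'C': 1, 'L': 1, 'A': 1, 'S': 2, 'R': 1, 'O': 2, 'M': 1}
9!/(1!×1!×1!×2!×1!×2!×1!) = 362880/4 = 90720

90720


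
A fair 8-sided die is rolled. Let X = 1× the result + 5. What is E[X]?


E[die] = (1+8)/2 = 9/2
E[X] = 1×9/2 + 5 = 19/2

E[X] = 19/2


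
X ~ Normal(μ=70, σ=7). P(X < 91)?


z = (91-70)/7 = 3.0
P(Z < 3.0) = 0.9987

P(X < 91) ≈ 0.9987


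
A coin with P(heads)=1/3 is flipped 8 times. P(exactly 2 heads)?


Binomial: P(X=2) = C(8,2)×p^2×(1-p)^6
= 28 × 1/9 × 64/729 = 1792/6561

P(X=2) = 1792/6561 ≈ 27.31%


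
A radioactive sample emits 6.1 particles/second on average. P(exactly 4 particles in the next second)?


Poisson(λ=6.1): P(X=4) = e^(-λ)×λ^k/k!
= e^(-6.1) × 6.1^4 / 4!
≈ 0.002242867719 × 1384.5841 / 24 ≈ 0.129393

P(X=4) ≈ 0.129393 ≈ 12.94%


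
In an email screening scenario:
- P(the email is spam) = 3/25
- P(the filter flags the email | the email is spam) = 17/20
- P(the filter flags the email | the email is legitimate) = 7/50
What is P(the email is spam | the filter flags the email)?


Using Bayes' theorem:
P(A|B) = P(B|A)·P(A) / P(B)

P(the filter flags the email) = 17/20 × 3/25 + 7/50 × 22/25
= 51/500 + 77/625 = 563/2500

P(the email is spam|the filter flags the email) = (51/500) / (563/2500) = 255/563

P(the email is spam|the filter flags the email) = 255/563 ≈ 45.29%


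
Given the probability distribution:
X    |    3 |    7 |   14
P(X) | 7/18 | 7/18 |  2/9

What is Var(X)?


E[X] = 7
E[X²] = 595/9
Var(X) = E[X²] - (E[X])² = 595/9 - 49 = 154/9

Var(X) = 154/9 ≈ 17.1111


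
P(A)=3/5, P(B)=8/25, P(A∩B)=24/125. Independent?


P(A)×P(B) = 24/125
P(A∩B) = 24/125
Equal ✓ → Independent

Yes, independent


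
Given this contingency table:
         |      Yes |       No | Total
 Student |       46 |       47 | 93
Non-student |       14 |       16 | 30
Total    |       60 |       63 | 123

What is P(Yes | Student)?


P(Yes | Student) = 46/(46+47) = 46/93

P(Yes|Student) = 46/93 ≈ 49.46%


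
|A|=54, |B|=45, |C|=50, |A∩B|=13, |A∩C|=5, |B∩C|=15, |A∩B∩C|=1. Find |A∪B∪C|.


|A∪B∪C| = 54+45+50-13-5-15+1 = 117

|A∪B∪C| = 117


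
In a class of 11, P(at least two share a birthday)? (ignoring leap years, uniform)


P(all different) = Π(365-i)/365 for i=0..10
= 0.858859
P(match) = 1 - 0.858859 = 0.141141

P ≈ 0.1411 ≈ 14.11%


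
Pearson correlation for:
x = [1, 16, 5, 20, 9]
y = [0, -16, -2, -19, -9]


n=5, Σx=51, Σy=-46, Σxy=-727, Σx²=763, Σy²=702
r = (5×(-727) - 51×(-46))/√((5×763 - 51²)(5×702 - (-46)²))
= -1289/√(1214×1394) = -1289/√1692316 ≈ -1289/1300.8905 ≈ -0.9909

r ≈ -0.9909


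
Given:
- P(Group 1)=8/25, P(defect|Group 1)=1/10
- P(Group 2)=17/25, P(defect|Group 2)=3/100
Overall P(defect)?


P(B) = Σ P(B|Aᵢ)×P(Aᵢ)
  1/10×8/25 = 4/125
  3/100×17/25 = 51/2500
Sum = 131/2500

P(defect) = 131/2500 ≈ 5.24%


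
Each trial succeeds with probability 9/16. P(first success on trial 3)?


Geometric: P(X=3) = (1-p)^(k-1)×p = (7/16)^2×9/16 = 441/4096

P(X=3) = 441/4096 ≈ 10.77%


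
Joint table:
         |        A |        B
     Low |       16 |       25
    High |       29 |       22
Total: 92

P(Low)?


P(Low) = (16+25)/92 = 41/92

P(Low) = 41/92 ≈ 44.57%


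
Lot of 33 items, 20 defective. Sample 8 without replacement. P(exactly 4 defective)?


Hypergeometric: C(20,4)×C(13,4)/C(33,8)
= 4845×715/13884156 = 8075/32364

P(X=4) = 8075/32364 ≈ 24.95%


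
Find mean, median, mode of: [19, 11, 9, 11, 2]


Sorted: [2, 9, 11, 11, 19]
Mean = 52/5
Median = 11
Freq: {19: 1, 11: 2, 9: 1, 2: 1}
Mode: [11]

Mean=52/5, Median=11, Mode=11


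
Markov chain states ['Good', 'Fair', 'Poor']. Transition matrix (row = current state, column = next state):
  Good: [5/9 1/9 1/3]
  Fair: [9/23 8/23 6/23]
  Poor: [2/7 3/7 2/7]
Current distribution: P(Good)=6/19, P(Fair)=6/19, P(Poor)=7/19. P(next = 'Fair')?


P(next=Fair) = Σᵢ P(now=i)×P(i→Fair)
= 6/19×1/9 + 6/19×8/23 + 7/19×3/7
= 2/57 + 48/437 + 3/19 = 397/1311

P = 397/1311 ≈ 0.3028


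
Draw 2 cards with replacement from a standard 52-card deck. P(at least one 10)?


P(not a 10) = 48/52 = 12/13
P(none in 2 draws) = (12/13)^2 = 144/169
P(≥1 10) = 1 - 144/169 = 25/169

P = 25/169 ≈ 14.79%


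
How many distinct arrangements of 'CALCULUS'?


Letters: 8, freq: {'C': 2, 'A': 1, 'L': 2, 'U': 2, 'S': 1}
8!/(2!×1!×2!×2!×1!) = 40320/8 = 5040

5040


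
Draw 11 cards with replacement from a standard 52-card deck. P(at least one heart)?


P(not a heart) = 39/52 = 3/4
P(none in 11 draws) = (3/4)^11 = 177147/4194304
P(≥1 heart) = 1 - 177147/4194304 = 4017157/4194304

P = 4017157/4194304 ≈ 95.78%


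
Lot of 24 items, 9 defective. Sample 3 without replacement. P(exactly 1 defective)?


Hypergeometric: C(9,1)×C(15,2)/C(24,3)
= 9×105/2024 = 945/2024

P(X=1) = 945/2024 ≈ 46.69%


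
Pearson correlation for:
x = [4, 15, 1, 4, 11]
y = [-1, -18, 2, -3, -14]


n=5, Σx=35, Σy=-34, Σxy=-438, Σx²=379, Σy²=534
r = (5×(-438) - 35×(-34))/√((5×379 - 35²)(5×534 - (-34)²))
= -1000/√(670×1514) = -1000/√1014380 ≈ -1000/1007.1643 ≈ -0.9929

r ≈ -0.9929


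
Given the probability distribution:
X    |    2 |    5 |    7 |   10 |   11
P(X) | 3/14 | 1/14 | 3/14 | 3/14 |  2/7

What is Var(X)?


E[X] = 53/7
E[X²] = 484/7
Var(X) = E[X²] - (E[X])² = 484/7 - 2809/49 = 579/49

Var(X) = 579/49 ≈ 11.8163


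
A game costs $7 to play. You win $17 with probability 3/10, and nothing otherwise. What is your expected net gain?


E[gain] = (17-7)×3/10 + (-7)×7/10
= 3 - 49/10 = -19/10

Expected net gain = $-19/10 ≈ $-1.90


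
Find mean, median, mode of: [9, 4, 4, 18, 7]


Sorted: [4, 4, 7, 9, 18]
Mean = 42/5
Median = 7
Freq: {9: 1, 4: 2, 18: 1, 7: 1}
Mode: [4]

Mean=42/5, Median=7, Mode=4


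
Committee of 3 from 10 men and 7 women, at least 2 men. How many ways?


Count by #men:
  2M,1W: C(10,2)×C(7,1)=315
  3M,0W: C(10,3)×C(7,0)=120
Total = 435

435


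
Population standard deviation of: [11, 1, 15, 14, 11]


Mean = 52/5
  (11-52/5)²=9/25
  (1-52/5)²=2209/25
  (15-52/5)²=529/25
  (14-52/5)²=324/25
  (11-52/5)²=9/25
Σ(x-μ)² = 616/5
σ² = (616/5)/5 = 616/25

σ = √(616/25) ≈ 4.9639


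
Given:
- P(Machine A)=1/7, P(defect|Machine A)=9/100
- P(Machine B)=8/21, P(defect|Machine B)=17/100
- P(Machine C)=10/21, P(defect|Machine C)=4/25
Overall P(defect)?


P(B) = Σ P(B|Aᵢ)×P(Aᵢ)
  9/100×1/7 = 9/700
  17/100×8/21 = 34/525
  4/25×10/21 = 8/105
Sum = 323/2100

P(defect) = 323/2100 ≈ 15.38%


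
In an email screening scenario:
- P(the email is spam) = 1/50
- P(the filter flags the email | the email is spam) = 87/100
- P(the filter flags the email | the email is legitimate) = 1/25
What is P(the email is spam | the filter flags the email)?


Using Bayes' theorem:
P(A|B) = P(B|A)·P(A) / P(B)

P(the filter flags the email) = 87/100 × 1/50 + 1/25 × 49/50
= 87/5000 + 49/1250 = 283/5000

P(the email is spam|the filter flags the email) = (87/5000) / (283/5000) = 87/283

P(the email is spam|the filter flags the email) = 87/283 ≈ 30.74%


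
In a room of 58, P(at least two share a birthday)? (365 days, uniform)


P(all different) = Π(365-i)/365 for i=0..57
= 0.008335
P(match) = 1 - 0.008335 = 0.991665

P ≈ 0.9917 ≈ 99.17%


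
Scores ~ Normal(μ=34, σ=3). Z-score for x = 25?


z = (x - μ)/σ = (25 - 34)/3 = -3.0

z = -3.0


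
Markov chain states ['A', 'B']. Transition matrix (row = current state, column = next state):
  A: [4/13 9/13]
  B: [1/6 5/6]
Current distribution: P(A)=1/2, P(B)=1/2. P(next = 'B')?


P(next=B) = Σᵢ P(now=i)×P(i→B)
= 1/2×9/13 + 1/2×5/6
= 9/26 + 5/12 = 119/156

P = 119/156 ≈ 0.7628


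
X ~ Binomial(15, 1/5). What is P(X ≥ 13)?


P(X ≥ 13) = Σ P(X=i) for i=13..15
P(X=13) = 336/6103515625
P(X=14) = 12/6103515625
P(X=15) = 1/30517578125
Sum = 1741/30517578125

P(X ≥ 13) = 1741/30517578125 ≈ 0.00%


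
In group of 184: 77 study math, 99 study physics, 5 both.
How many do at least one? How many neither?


|A∪B| = 77+99-5 = 171
Neither = 184-171 = 13

At least one: 171; Neither: 13


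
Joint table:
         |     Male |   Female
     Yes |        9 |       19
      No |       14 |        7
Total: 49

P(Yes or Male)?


P(Yes∨Male) = P(Yes) + P(Male) - P(Yes∧Male)
= (28 + 23 - 9)/49 = 42/49 = 6/7

P = 6/7 ≈ 85.71%


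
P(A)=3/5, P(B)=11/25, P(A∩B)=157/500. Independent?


P(A)×P(B) = 33/125
P(A∩B) = 157/500
Not equal → NOT independent

No, not independent


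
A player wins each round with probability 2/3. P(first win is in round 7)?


Geometric: P(X=7) = (1-p)^(k-1)×p = (1/3)^6×2/3 = 2/2187

P(X=7) = 2/2187 ≈ 0.09%


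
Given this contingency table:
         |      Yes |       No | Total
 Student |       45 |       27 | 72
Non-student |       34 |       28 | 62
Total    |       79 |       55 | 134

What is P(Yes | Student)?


P(Yes | Student) = 45/(45+27) = 45/72 = 5/8

P(Yes|Student) = 5/8 ≈ 62.50%


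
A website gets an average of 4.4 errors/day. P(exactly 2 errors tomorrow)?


Poisson(λ=4.4): P(X=2) = e^(-λ)×λ^k/k!
= e^(-4.4) × 4.4^2 / 2!
≈ 0.0122773399 × 19.36 / 2 ≈ 0.118845

P(X=2) ≈ 0.118845 ≈ 11.88%


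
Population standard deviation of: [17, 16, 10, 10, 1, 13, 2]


Mean = 69/7
  (17-69/7)²=2500/49
  (16-69/7)²=1849/49
  (10-69/7)²=1/49
  (10-69/7)²=1/49
  (1-69/7)²=3844/49
  (13-69/7)²=484/49
  (2-69/7)²=3025/49
Σ(x-μ)² = 1672/7
σ² = (1672/7)/7 = 1672/49

σ = √(1672/49) ≈ 5.8414


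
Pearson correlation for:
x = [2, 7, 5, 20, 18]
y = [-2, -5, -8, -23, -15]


n=5, Σx=52, Σy=-53, Σxy=-809, Σx²=802, Σy²=847
r = (5×(-809) - 52×(-53))/√((5×802 - 52²)(5×847 - (-53)²))
= -1289/√(1306×1426) = -1289/√1862356 ≈ -1289/1364.6816 ≈ -0.9445

r ≈ -0.9445


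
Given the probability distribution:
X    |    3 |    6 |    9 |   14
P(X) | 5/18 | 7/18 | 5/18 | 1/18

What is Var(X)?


E[X] = 58/9
E[X²] = 449/9
Var(X) = E[X²] - (E[X])² = 449/9 - 3364/81 = 677/81

Var(X) = 677/81 ≈ 8.3580


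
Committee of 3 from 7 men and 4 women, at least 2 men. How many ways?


Count by #men:
  2M,1W: C(7,2)×C(4,1)=84
  3M,0W: C(7,3)×C(4,0)=35
Total = 119

119


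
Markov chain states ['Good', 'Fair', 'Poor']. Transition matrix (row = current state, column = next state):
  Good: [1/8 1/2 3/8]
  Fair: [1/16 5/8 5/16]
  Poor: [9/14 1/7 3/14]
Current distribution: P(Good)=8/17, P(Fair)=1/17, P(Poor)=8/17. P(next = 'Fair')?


P(next=Fair) = Σᵢ P(now=i)×P(i→Fair)
= 8/17×1/2 + 1/17×5/8 + 8/17×1/7
= 4/17 + 5/136 + 8/119 = 19/56

P = 19/56 ≈ 0.3393


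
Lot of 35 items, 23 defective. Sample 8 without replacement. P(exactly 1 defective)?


Hypergeometric: C(23,1)×C(12,7)/C(35,8)
= 23×792/23535820 = 414/534905

P(X=1) = 414/534905 ≈ 0.08%


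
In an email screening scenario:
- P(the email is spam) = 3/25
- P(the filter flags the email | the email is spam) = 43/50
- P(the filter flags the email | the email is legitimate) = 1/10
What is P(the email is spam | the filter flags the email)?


Using Bayes' theorem:
P(A|B) = P(B|A)·P(A) / P(B)

P(the filter flags the email) = 43/50 × 3/25 + 1/10 × 22/25
= 129/1250 + 11/125 = 239/1250

P(the email is spam|the filter flags the email) = (129/1250) / (239/1250) = 129/239

P(the email is spam|the filter flags the email) = 129/239 ≈ 53.97%


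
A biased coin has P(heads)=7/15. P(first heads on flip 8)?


Geometric: P(X=8) = (1-p)^(k-1)×p = (8/15)^7×7/15 = 14680064/2562890625

P(X=8) = 14680064/2562890625 ≈ 0.57%


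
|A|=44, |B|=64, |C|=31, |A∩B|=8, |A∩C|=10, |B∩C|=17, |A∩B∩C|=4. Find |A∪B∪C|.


|A∪B∪C| = 44+64+31-8-10-17+4 = 108

|A∪B∪C| = 108


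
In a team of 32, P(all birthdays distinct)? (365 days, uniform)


P(all different) = Π(365-i)/365 for i=0..31
= (365/365)×(364/365)×...×(334/365)
= 0.246652

P ≈ 0.2467 ≈ 24.67%


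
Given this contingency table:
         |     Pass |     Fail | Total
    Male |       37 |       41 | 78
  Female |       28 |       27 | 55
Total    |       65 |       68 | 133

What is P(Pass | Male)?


P(Pass | Male) = 37/(37+41) = 37/78

P(Pass|Male) = 37/78 ≈ 47.44%


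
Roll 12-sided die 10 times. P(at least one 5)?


P(no 5)^10 = (11/12)^10 = 25937424601/61917364224
P(≥1) = 1 - 25937424601/61917364224 = 35979939623/61917364224

P = 35979939623/61917364224 ≈ 58.11%


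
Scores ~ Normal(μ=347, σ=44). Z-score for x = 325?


z = (x - μ)/σ = (325 - 347)/44 = -0.5

z = -0.5


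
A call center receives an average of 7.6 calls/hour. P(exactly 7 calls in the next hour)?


Poisson(λ=7.6): P(X=7) = e^(-λ)×λ^k/k!
= e^(-7.6) × 7.6^7 / 7!
≈ 0.0005004514334 × 1464519.45718 / 5040 ≈ 0.145421

P(X=7) ≈ 0.145421 ≈ 14.54%


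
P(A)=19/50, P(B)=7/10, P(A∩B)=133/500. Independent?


P(A)×P(B) = 133/500
P(A∩B) = 133/500
Equal ✓ → Independent

Yes, independent


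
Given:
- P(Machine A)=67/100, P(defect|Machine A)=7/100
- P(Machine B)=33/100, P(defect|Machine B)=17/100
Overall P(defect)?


P(B) = Σ P(B|Aᵢ)×P(Aᵢ)
  7/100×67/100 = 469/10000
  17/100×33/100 = 561/10000
Sum = 103/1000

P(defect) = 103/1000 ≈ 10.30%


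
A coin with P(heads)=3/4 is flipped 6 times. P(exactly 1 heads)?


Binomial: P(X=1) = C(6,1)×p^1×(1-p)^5
= 6 × 3/4 × 1/1024 = 9/2048

P(X=1) = 9/2048 ≈ 0.44%


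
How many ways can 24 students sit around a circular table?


Circular arrangements of 24 distinct objects: fix one position to break rotational symmetry.
(n-1)! = 23! = 25852016738884976640000

25852016738884976640000


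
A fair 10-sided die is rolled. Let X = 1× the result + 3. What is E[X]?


E[die] = (1+10)/2 = 11/2
E[X] = 1×11/2 + 3 = 17/2

E[X] = 17/2


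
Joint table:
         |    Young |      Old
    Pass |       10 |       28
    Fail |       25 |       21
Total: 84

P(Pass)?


P(Pass) = (10+28)/84 = 38/84 = 19/42

P(Pass) = 19/42 ≈ 45.24%


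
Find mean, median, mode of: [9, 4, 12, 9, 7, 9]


Sorted: [4, 7, 9, 9, 9, 12]
Mean = 50/6 = 25/3
Median = 9
Freq: {9: 3, 4: 1, 12: 1, 7: 1}
Mode: [9]

Mean=25/3, Median=9, Mode=9


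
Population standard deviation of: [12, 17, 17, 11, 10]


Mean = 67/5
  (12-67/5)²=49/25
  (17-67/5)²=324/25
  (17-67/5)²=324/25
  (11-67/5)²=144/25
  (10-67/5)²=289/25
Σ(x-μ)² = 226/5
σ² = (226/5)/5 = 226/25

σ = √(226/25) ≈ 3.0067


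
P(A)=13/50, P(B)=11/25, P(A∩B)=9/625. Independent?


P(A)×P(B) = 143/1250
P(A∩B) = 9/625
Not equal → NOT independent

No, not independent


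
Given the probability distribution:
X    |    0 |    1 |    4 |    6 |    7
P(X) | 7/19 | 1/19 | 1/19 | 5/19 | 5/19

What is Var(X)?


E[X] = 70/19
E[X²] = 442/19
Var(X) = E[X²] - (E[X])² = 442/19 - 4900/361 = 3498/361

Var(X) = 3498/361 ≈ 9.6898


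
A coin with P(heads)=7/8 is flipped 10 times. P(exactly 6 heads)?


Binomial: P(X=6) = C(10,6)×p^6×(1-p)^4
= 210 × 117649/262144 × 1/4096 = 12353145/536870912

P(X=6) = 12353145/536870912 ≈ 2.30%


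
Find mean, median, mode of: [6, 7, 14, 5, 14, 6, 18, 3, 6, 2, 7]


Sorted: [2, 3, 5, 6, 6, 6, 7, 7, 14, 14, 18]
Mean = 88/11 = 8
Median = 6
Freq: {6: 3, 7: 2, 14: 2, 5: 1, 18: 1, 3: 1, 2: 1}
Mode: [6]

Mean=8, Median=6, Mode=6


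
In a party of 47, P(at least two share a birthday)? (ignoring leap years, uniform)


P(all different) = Π(365-i)/365 for i=0..46
= 0.045226
P(match) = 1 - 0.045226 = 0.954774

P ≈ 0.9548 ≈ 95.48%


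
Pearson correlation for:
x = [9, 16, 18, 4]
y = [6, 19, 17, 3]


n=4, Σx=47, Σy=45, Σxy=676, Σx²=677, Σy²=695
r = (4×676 - 47×45)/√((4×677 - 47²)(4×695 - 45²))
= 589/√(499×755) = 589/√376745 ≈ 589/613.7956 ≈ 0.9596

r ≈ 0.9596


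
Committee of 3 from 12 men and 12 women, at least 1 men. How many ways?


Count by #men:
  1M,2W: C(12,1)×C(12,2)=792
  2M,1W: C(12,2)×C(12,1)=792
  3M,0W: C(12,3)×C(12,0)=220
Total = 1804

1804


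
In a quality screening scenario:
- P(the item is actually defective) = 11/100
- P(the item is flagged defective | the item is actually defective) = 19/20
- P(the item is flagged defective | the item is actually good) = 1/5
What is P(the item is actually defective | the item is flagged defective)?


Using Bayes' theorem:
P(A|B) = P(B|A)·P(A) / P(B)

P(the item is flagged defective) = 19/20 × 11/100 + 1/5 × 89/100
= 209/2000 + 89/500 = 113/400

P(the item is actually defective|the item is flagged defective) = (209/2000) / (113/400) = 209/565

P(the item is actually defective|the item is flagged defective) = 209/565 ≈ 36.99%


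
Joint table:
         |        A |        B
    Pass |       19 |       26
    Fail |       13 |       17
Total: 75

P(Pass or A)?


P(Pass∨A) = P(Pass) + P(A) - P(Pass∧A)
= (45 + 32 - 19)/75 = 58/75

P = 58/75 ≈ 77.33%


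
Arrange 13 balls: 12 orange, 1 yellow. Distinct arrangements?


13!/(12!×1!) = 13

13


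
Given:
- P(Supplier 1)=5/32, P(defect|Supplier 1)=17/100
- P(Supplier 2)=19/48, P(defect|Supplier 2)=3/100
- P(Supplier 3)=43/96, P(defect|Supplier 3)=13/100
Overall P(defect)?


P(B) = Σ P(B|Aᵢ)×P(Aᵢ)
  17/100×5/32 = 17/640
  3/100×19/48 = 19/1600
  13/100×43/96 = 559/9600
Sum = 29/300

P(defect) = 29/300 ≈ 9.67%


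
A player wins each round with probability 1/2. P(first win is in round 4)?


Geometric: P(X=4) = (1-p)^(k-1)×p = (1/2)^3×1/2 = 1/16

P(X=4) = 1/16 ≈ 6.25%


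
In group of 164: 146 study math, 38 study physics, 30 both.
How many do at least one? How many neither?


|A∪B| = 146+38-30 = 154
Neither = 164-154 = 10

At least one: 154; Neither: 10


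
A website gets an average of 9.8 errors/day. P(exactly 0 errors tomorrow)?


Poisson(λ=9.8): P(X=0) = e^(-λ)×λ^k/k!
= e^(-9.8) × 9.8^0 / 0!
≈ 5.545159943e-05 × 1 / 1 ≈ 0.000055

P(X=0) ≈ 0.000055 ≈ 0.01%


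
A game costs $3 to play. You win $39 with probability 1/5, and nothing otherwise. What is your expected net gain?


E[gain] = (39-3)×1/5 + (-3)×4/5
= 36/5 - 12/5 = 24/5

Expected net gain = $24/5 ≈ $4.80


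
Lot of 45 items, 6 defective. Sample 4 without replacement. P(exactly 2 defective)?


Hypergeometric: C(6,2)×C(39,2)/C(45,4)
= 15×741/148995 = 247/3311

P(X=2) = 247/3311 ≈ 7.46%


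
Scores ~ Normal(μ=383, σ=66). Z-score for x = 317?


z = (x - μ)/σ = (317 - 383)/66 = -1.0

z = -1.0


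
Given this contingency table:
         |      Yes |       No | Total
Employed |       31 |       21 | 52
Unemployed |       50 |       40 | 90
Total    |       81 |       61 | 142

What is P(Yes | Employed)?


P(Yes | Employed) = 31/(31+21) = 31/52

P(Yes|Employed) = 31/52 ≈ 59.62%


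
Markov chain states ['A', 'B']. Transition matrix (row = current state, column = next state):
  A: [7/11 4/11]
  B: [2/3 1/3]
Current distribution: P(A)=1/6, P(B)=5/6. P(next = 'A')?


P(next=A) = Σᵢ P(now=i)×P(i→A)
= 1/6×7/11 + 5/6×2/3
= 7/66 + 5/9 = 131/198

P = 131/198 ≈ 0.6616


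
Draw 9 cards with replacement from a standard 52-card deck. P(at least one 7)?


P(not a 7) = 48/52 = 12/13
P(none in 9 draws) = (12/13)^9 = 5159780352/10604499373
P(≥1 7) = 1 - 5159780352/10604499373 = 5444719021/10604499373

P = 5444719021/10604499373 ≈ 51.34%


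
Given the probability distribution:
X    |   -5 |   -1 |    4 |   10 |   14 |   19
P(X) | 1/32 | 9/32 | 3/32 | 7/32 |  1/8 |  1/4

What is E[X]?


E[X] = Σ x·P(X=x)
= (-5)×(1/32) + (-1)×(9/32) + (4)×(3/32) + (10)×(7/32) + (14)×(1/8) + (19)×(1/4)
= 69/8

E[X] = 69/8


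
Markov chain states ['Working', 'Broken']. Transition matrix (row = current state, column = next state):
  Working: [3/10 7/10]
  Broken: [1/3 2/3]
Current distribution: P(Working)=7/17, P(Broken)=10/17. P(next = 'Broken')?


P(next=Broken) = Σᵢ P(now=i)×P(i→Broken)
= 7/17×7/10 + 10/17×2/3
= 49/170 + 20/51 = 347/510

P = 347/510 ≈ 0.6804


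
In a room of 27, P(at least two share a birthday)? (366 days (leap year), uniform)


P(all different) = Π(366-i)/366 for i=0..26
= 0.374173
P(match) = 1 - 0.374173 = 0.625827

P ≈ 0.6258 ≈ 62.58%


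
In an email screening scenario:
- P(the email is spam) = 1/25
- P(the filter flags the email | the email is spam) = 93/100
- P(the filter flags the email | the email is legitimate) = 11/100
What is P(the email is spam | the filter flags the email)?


Using Bayes' theorem:
P(A|B) = P(B|A)·P(A) / P(B)

P(the filter flags the email) = 93/100 × 1/25 + 11/100 × 24/25
= 93/2500 + 66/625 = 357/2500

P(the email is spam|the filter flags the email) = (93/2500) / (357/2500) = 31/119

P(the email is spam|the filter flags the email) = 31/119 ≈ 26.05%


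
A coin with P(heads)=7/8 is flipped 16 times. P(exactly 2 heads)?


Binomial: P(X=2) = C(16,2)×p^2×(1-p)^14
= 120 × 49/64 × 1/4398046511104 = 735/35184372088832

P(X=2) = 735/35184372088832 ≈ 0.00%


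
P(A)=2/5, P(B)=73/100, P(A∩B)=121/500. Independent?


P(A)×P(B) = 73/250
P(A∩B) = 121/500
Not equal → NOT independent

No, not independent


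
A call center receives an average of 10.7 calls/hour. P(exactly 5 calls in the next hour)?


Poisson(λ=10.7): P(X=5) = e^(-λ)×λ^k/k!
= e^(-10.7) × 10.7^5 / 5!
≈ 2.254493791e-05 × 140255.17307 / 120 ≈ 0.026350

P(X=5) ≈ 0.026350 ≈ 2.64%


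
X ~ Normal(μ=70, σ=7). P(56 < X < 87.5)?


z₁=(56-70)/7=-2.0, z₂=(87.5-70)/7=2.5
P = Φ(2.5) - Φ(-2.0) = 0.993790 - 0.022750 = 0.971040 ≈ 0.9710

P(56 < X < 87.5) ≈ 0.9710


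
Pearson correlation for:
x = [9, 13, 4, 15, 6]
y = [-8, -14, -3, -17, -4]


n=5, Σx=47, Σy=-46, Σxy=-545, Σx²=527, Σy²=574
r = (5×(-545) - 47×(-46))/√((5×527 - 47²)(5×574 - (-46)²))
= -563/√(426×754) = -563/√321204 ≈ -563/566.7486 ≈ -0.9934

r ≈ -0.9934


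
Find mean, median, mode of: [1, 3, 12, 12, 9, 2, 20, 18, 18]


Sorted: [1, 2, 3, 9, 12, 12, 18, 18, 20]
Mean = 95/9
Median = 12
Freq: {1: 1, 3: 1, 12: 2, 9: 1, 2: 1, 20: 1, 18: 2}
Mode: [12, 18]

Mean=95/9, Median=12, Mode=[12, 18]


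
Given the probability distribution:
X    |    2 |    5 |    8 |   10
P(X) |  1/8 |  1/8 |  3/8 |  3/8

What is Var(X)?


E[X] = 61/8
E[X²] = 521/8
Var(X) = E[X²] - (E[X])² = 521/8 - 3721/64 = 447/64

Var(X) = 447/64 ≈ 6.9844


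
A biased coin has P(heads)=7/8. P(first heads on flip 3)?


Geometric: P(X=3) = (1-p)^(k-1)×p = (1/8)^2×7/8 = 7/512

P(X=3) = 7/512 ≈ 1.37%


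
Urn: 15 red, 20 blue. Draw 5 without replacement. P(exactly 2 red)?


Hypergeometric: C(15,2)×C(20,3)/C(35,5)
= 105×1140/324632 = 4275/11594

P(X=2) = 4275/11594 ≈ 36.87%


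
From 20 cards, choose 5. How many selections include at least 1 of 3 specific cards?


Complement: C(20,5) - C(17,5) = 15504 - 6188 = 9316

9316


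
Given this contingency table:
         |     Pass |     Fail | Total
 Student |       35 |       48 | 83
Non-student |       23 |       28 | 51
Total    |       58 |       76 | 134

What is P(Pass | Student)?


P(Pass | Student) = 35/(35+48) = 35/83

P(Pass|Student) = 35/83 ≈ 42.17%


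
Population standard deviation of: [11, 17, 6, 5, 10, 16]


Mean = 65/6
  (11-65/6)²=1/36
  (17-65/6)²=1369/36
  (6-65/6)²=841/36
  (5-65/6)²=1225/36
  (10-65/6)²=25/36
  (16-65/6)²=961/36
Σ(x-μ)² = 737/6
σ² = (737/6)/6 = 737/36

σ = √(737/36) ≈ 4.5246


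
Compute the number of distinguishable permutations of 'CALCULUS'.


Letters: 8, freq: {'C': 2, 'A': 1, 'L': 2, 'U': 2, 'S': 1}
8!/(2!×1!×2!×2!×1!) = 40320/8 = 5040

5040


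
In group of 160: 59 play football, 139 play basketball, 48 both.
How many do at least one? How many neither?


|A∪B| = 59+139-48 = 150
Neither = 160-150 = 10

At least one: 150; Neither: 10


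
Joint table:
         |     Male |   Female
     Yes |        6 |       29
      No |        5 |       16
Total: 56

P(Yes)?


P(Yes) = (6+29)/56 = 35/56 = 5/8

P(Yes) = 5/8 ≈ 62.50%


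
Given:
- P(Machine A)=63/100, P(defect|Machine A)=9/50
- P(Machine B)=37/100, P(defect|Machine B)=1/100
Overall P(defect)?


P(B) = Σ P(B|Aᵢ)×P(Aᵢ)
  9/50×63/100 = 567/5000
  1/100×37/100 = 37/10000
Sum = 1171/10000

P(defect) = 1171/10000 ≈ 11.71%
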